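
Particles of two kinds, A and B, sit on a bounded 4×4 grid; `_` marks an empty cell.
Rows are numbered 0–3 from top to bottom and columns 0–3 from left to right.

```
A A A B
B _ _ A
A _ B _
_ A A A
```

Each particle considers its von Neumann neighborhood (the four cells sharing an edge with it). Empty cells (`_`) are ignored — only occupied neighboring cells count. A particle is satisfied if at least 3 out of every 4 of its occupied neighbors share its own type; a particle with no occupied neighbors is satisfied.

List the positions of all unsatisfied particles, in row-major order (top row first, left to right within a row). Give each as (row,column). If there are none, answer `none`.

(0,0)A 1/2 not
(0,1)A 2/2 satisfied
(0,2)A 1/2 not
(0,3)B 0/2 not
(1,0)B 0/2 not
(1,3)A 0/1 not
(2,0)A 0/1 not
(2,2)B 0/1 not
(3,1)A 1/1 satisfied
(3,2)A 2/3 not
(3,3)A 1/1 satisfied

(0,0), (0,2), (0,3), (1,0), (1,3), (2,0), (2,2), (3,2)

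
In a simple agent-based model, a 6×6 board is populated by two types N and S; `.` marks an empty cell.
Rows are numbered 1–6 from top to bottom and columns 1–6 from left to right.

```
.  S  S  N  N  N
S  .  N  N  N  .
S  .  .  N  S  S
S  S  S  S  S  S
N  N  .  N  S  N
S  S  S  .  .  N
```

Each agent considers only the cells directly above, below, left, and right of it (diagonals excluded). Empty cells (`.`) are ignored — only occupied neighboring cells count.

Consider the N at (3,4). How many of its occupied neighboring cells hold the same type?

Occupied neighbors of (3,4): (2,4)=N, (4,4)=S, (3,5)=S.
Same type (N): 1 of 3.

1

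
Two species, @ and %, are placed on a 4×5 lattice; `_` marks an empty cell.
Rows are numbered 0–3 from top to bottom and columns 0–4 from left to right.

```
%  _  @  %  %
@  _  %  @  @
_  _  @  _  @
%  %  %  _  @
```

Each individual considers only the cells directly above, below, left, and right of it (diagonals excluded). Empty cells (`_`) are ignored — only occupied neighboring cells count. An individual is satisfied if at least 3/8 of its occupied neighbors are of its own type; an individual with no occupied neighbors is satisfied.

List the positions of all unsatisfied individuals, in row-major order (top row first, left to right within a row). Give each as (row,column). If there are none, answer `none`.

(0,0), (0,2), (0,3), (1,0), (1,2), (1,3), (2,2)

Row 0: (0,0)% 0/1 unhappy · (0,2)@ 0/2 unhappy · (0,3)% 1/3 unhappy · (0,4)% 1/2 ok
Row 1: (1,0)@ 0/1 unhappy · (1,2)% 0/3 unhappy · (1,3)@ 1/3 unhappy · (1,4)@ 2/3 ok
Row 2: (2,2)@ 0/2 unhappy · (2,4)@ 2/2 ok
Row 3: (3,0)% 1/1 ok · (3,1)% 2/2 ok · (3,2)% 1/2 ok · (3,4)@ 1/1 ok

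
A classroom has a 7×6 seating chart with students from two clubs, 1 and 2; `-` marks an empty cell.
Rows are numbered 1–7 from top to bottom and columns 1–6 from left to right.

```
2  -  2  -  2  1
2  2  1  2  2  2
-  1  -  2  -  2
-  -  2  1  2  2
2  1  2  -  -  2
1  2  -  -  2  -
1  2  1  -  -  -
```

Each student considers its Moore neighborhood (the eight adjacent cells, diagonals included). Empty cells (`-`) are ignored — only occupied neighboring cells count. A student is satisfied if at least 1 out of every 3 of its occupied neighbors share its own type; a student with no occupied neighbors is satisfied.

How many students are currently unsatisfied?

7

Row 1: (1,1)2 2/2 ok · (1,3)2 2/3 ok · (1,5)2 3/4 ok · (1,6)1 0/3 unhappy
Row 2: (2,1)2 2/3 ok · (2,2)2 3/5 ok · (2,3)1 1/5 unhappy · (2,4)2 4/5 ok · (2,5)2 5/6 ok · (2,6)2 3/4 ok
Row 3: (3,2)1 1/4 unhappy · (3,4)2 4/6 ok · (3,6)2 4/4 ok
Row 4: (4,3)2 2/5 ok · (4,4)1 0/4 unhappy · (4,5)2 4/5 ok · (4,6)2 3/3 ok
Row 5: (5,1)2 1/3 ok · (5,2)1 1/5 unhappy · (5,3)2 2/4 ok · (5,6)2 3/3 ok
Row 6: (6,1)1 2/5 ok · (6,2)2 3/7 ok · (6,5)2 1/1 ok
Row 7: (7,1)1 1/3 ok · (7,2)2 1/4 unhappy · (7,3)1 0/2 unhappy
Unsatisfied: (1,6), (2,3), (3,2), (4,4), (5,2), (7,2), (7,3) — 7 in total.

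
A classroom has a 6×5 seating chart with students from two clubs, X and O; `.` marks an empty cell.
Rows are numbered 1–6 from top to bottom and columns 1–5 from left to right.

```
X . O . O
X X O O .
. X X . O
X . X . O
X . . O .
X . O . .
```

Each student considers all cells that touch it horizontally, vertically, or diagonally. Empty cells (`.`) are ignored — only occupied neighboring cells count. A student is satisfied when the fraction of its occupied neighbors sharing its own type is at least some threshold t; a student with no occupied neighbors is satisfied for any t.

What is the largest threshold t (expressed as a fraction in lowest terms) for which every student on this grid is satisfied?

2/5

Row 1: (1,1)X 2/2 · (1,3)O 2/3 · (1,5)O 1/1
Row 2: (2,1)X 3/3 · (2,2)X 4/6 · (2,3)O 2/5 · (2,4)O 4/5
Row 3: (3,2)X 5/6 · (3,3)X 3/5 · (3,5)O 2/2
Row 4: (4,1)X 2/2 · (4,3)X 2/3 · (4,5)O 2/2
Row 5: (5,1)X 2/2 · (5,4)O 2/3
Row 6: (6,1)X 1/1 · (6,3)O 1/1
The smallest same-type fraction is 2/5 at (2,3), which reduces to 2/5. Any threshold above that leaves this student unsatisfied.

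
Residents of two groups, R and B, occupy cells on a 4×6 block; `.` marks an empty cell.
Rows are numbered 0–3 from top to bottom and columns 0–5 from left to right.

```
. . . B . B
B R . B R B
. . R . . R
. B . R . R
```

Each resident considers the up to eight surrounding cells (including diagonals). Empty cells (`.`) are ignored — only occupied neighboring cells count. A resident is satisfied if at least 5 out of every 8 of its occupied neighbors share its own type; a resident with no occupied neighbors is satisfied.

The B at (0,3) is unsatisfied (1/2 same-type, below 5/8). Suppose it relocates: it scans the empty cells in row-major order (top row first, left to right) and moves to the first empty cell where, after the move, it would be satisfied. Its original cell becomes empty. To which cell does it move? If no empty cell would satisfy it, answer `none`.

(0,4)

Vacating (0,3). Empty cells in order:
  (0,0): 1/2 same-type → still unsatisfied.
  (0,1): 1/2 same-type → still unsatisfied.
  (0,2): 1/2 same-type → still unsatisfied.
  (0,4): 3/4 same-type → satisfied — stop here.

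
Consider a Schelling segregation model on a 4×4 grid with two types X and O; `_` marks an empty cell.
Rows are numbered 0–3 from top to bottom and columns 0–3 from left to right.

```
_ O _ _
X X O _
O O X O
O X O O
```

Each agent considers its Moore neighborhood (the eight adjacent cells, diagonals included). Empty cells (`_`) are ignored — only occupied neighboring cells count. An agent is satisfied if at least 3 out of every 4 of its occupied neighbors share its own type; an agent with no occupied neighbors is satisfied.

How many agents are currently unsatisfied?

11

(0,1)O 1/3 not
(1,0)X 1/4 not
(1,1)X 2/6 not
(1,2)O 3/5 not
(2,0)O 2/5 not
(2,1)O 4/8 not
(2,2)X 2/7 not
(2,3)O 3/4 satisfied
(3,0)O 2/3 not
(3,1)X 1/5 not
(3,2)O 3/5 not
(3,3)O 2/3 not
Unsatisfied: (0,1), (1,0), (1,1), (1,2), (2,0), (2,1), (2,2), (3,0), (3,1), (3,2), (3,3) — 11 in total.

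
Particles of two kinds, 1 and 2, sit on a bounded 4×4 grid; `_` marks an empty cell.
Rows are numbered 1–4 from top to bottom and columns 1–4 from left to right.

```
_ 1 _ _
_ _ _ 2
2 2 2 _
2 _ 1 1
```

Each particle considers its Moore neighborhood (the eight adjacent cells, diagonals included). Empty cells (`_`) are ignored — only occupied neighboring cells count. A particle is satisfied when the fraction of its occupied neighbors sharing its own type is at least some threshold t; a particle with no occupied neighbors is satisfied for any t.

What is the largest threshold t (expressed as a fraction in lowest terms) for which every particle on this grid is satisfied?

(1,2)1 — no occupied neighbors
(2,4)2 1/1
(3,1)2 2/2
(3,2)2 3/4
(3,3)2 2/4
(4,1)2 2/2
(4,3)1 1/3
(4,4)1 1/2
The smallest same-type fraction is 1/3 at (4,3), which reduces to 1/3. Any threshold above that leaves this particle unsatisfied.

1/3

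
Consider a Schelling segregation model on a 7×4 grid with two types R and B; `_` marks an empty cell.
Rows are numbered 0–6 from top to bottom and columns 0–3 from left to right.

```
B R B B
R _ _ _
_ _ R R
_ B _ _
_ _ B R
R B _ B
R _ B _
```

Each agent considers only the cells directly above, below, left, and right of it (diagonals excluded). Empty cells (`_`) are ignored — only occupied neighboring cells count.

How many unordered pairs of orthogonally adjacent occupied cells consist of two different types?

Scan each occupied cell's neighbors to the right and below so each pair is counted once.
From row 0: 3 unlike of 4 pairs (running 3/4).
From row 2: 0 unlike of 1 pairs (running 3/5).
From row 4: 2 unlike of 2 pairs (running 5/7).
From row 5: 1 unlike of 2 pairs (running 6/9).
Total adjacent occupied pairs: 9; unlike-type pairs: 6.

6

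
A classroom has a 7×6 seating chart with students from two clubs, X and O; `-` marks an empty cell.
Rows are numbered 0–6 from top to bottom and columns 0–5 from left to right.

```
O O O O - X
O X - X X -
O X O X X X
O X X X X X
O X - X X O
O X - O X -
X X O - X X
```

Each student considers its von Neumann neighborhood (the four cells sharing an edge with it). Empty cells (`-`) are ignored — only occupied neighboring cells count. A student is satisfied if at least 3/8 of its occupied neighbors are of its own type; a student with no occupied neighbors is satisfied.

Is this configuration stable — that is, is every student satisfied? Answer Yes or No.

No

Row 0: (0,0)O 2/2 satisfied · (0,1)O 2/3 satisfied · (0,2)O 2/2 satisfied · (0,3)O 1/2 satisfied · (0,5)X 0/0 satisfied
Row 1: (1,0)O 2/3 satisfied · (1,1)X 1/3 not · (1,3)X 2/3 satisfied · (1,4)X 2/2 satisfied
Row 2: (2,0)O 2/3 satisfied · (2,1)X 2/4 satisfied · (2,2)O 0/3 not · (2,3)X 3/4 satisfied · (2,4)X 4/4 satisfied · (2,5)X 2/2 satisfied
Row 3: (3,0)O 2/3 satisfied · (3,1)X 3/4 satisfied · (3,2)X 2/3 satisfied · (3,3)X 4/4 satisfied · (3,4)X 4/4 satisfied · (3,5)X 2/3 satisfied
Row 4: (4,0)O 2/3 satisfied · (4,1)X 2/3 satisfied · (4,3)X 2/3 satisfied · (4,4)X 3/4 satisfied · (4,5)O 0/2 not
Row 5: (5,0)O 1/3 not · (5,1)X 2/3 satisfied · (5,3)O 0/2 not · (5,4)X 2/3 satisfied
Row 6: (6,0)X 1/2 satisfied · (6,1)X 2/3 satisfied · (6,2)O 0/1 not · (6,4)X 2/2 satisfied · (6,5)X 1/1 satisfied
For instance (1,1) has only 1/3 same-type neighbors, below 3/8.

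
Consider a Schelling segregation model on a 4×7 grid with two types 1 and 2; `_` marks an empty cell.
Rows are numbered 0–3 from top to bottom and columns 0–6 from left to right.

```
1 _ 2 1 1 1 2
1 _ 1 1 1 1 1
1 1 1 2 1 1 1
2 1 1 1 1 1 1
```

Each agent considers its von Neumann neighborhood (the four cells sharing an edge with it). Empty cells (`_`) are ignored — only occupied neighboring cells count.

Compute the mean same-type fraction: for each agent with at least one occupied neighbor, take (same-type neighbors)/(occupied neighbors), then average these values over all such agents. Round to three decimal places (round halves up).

(0,0)1 1/1
(0,2)2 0/2
(0,3)1 2/3
(0,4)1 3/3
(0,5)1 2/3
(0,6)2 0/2
(1,0)1 2/2
(1,2)1 2/3
(1,3)1 3/4
(1,4)1 4/4
(1,5)1 4/4
(1,6)1 2/3
(2,0)1 2/3
(2,1)1 3/3
(2,2)1 3/4
(2,3)2 0/4
(2,4)1 3/4
(2,5)1 4/4
(2,6)1 3/3
(3,0)2 0/2
(3,1)1 2/3
(3,2)1 3/3
(3,3)1 2/3
(3,4)1 3/3
(3,5)1 3/3
(3,6)1 2/2
Sum over 26 agents: 1/1 + 0/2 + 2/3 + 3/3 + 2/3 + 0/2 + 2/2 + 2/3 + 3/4 + 4/4 + 4/4 + 2/3 + 2/3 + 3/3 + 3/4 + 0/4 + 3/4 + 4/4 + 3/3 + 0/2 + 2/3 + 3/3 + 2/3 + 3/3 + 3/3 + 2/2 = 227/12; mean = 227/12 ÷ 26 = 227/312 = 0.727564… → 0.728.

0.728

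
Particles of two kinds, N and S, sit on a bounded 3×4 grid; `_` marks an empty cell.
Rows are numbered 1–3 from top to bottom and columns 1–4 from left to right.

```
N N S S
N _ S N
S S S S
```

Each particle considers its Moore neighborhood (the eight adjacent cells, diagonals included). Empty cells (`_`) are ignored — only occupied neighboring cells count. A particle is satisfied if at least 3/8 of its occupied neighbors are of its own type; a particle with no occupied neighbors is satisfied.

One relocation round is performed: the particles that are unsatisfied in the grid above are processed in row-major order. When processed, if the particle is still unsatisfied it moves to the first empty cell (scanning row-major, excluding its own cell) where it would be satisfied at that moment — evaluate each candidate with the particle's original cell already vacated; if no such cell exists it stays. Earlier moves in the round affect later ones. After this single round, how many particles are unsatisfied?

Initially unsatisfied (in order): (2,4).
  (2,4) → (2,2).
Resulting grid:
N N S S
N N S _
S S S S
Unsatisfied now: (3,1).

1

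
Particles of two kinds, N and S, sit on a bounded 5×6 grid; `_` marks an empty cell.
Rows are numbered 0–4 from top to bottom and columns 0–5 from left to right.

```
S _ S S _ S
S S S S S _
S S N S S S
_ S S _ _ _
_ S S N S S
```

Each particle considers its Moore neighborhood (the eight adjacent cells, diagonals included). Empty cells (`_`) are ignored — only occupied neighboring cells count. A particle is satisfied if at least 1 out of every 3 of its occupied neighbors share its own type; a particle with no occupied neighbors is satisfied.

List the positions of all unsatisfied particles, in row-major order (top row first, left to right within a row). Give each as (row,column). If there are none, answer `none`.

(2,2), (4,3)

Row 0: (0,0)S 2/2 satisfied · (0,2)S 4/4 satisfied · (0,3)S 4/4 satisfied · (0,5)S 1/1 satisfied
Row 1: (1,0)S 4/4 satisfied · (1,1)S 6/7 satisfied · (1,2)S 6/7 satisfied · (1,3)S 6/7 satisfied · (1,4)S 6/6 satisfied
Row 2: (2,0)S 4/4 satisfied · (2,1)S 6/7 satisfied · (2,2)N 0/7 not · (2,3)S 5/6 satisfied · (2,4)S 4/4 satisfied · (2,5)S 2/2 satisfied
Row 3: (3,1)S 5/6 satisfied · (3,2)S 5/7 satisfied
Row 4: (4,1)S 3/3 satisfied · (4,2)S 3/4 satisfied · (4,3)N 0/3 not · (4,4)S 1/2 satisfied · (4,5)S 1/1 satisfied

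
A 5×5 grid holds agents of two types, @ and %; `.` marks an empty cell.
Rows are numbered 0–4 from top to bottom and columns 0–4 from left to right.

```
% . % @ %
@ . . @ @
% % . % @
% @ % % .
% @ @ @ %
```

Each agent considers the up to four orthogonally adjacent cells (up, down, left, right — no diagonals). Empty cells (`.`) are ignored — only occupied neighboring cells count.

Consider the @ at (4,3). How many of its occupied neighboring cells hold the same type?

Occupied neighbors of (4,3): (3,3)=%, (4,2)=@, (4,4)=%.
Same type (@): 1 of 3.

1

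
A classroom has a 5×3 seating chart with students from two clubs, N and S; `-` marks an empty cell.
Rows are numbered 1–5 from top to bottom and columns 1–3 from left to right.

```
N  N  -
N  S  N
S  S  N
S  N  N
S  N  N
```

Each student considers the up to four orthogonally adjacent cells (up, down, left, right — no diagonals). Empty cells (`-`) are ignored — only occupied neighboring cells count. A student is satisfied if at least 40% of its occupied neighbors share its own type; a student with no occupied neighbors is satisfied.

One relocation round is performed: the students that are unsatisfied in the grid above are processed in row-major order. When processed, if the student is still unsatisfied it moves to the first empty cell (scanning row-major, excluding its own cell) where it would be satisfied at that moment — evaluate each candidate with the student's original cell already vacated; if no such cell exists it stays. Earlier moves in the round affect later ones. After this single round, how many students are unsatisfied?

1

Initially unsatisfied (in order): (2,1), (2,2).
  (2,1) → (1,3).
  (2,2) → (2,1).
Resulting grid:
N N N
S - N
S S N
S N N
S N N
Unsatisfied now: (3,2).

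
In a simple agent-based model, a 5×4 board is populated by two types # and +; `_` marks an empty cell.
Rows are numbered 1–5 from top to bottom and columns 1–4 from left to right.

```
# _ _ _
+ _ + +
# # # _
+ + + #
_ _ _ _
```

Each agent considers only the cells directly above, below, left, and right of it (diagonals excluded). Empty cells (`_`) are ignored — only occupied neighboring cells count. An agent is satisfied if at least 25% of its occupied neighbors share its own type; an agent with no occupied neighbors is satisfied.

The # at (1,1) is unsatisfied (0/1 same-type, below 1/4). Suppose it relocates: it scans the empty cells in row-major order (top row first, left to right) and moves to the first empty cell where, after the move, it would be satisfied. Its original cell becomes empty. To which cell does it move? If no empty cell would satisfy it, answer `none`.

Vacating (1,1). Empty cells in order:
  (1,2): 0/0 same-type → satisfied — stop here.

(1,2)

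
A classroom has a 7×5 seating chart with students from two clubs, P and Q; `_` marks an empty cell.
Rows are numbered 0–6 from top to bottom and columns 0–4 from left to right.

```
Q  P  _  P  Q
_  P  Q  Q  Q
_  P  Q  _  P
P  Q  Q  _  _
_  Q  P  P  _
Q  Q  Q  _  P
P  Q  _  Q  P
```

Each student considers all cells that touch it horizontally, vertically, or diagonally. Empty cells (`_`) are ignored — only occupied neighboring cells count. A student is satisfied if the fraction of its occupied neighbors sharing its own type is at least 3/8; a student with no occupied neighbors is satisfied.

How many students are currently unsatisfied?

10

Row 0: (0,0)Q 0/2 unhappy · (0,1)P 1/3 unhappy · (0,3)P 0/4 unhappy · (0,4)Q 2/3 ok
Row 1: (1,1)P 2/5 ok · (1,2)Q 2/6 unhappy · (1,3)Q 4/6 ok · (1,4)Q 2/4 ok
Row 2: (2,1)P 2/6 unhappy · (2,2)Q 4/6 ok · (2,4)P 0/2 unhappy
Row 3: (3,0)P 1/3 unhappy · (3,1)Q 3/6 ok · (3,2)Q 3/6 ok
Row 4: (4,1)Q 5/7 ok · (4,2)P 1/6 unhappy · (4,3)P 2/4 ok
Row 5: (5,0)Q 3/4 ok · (5,1)Q 4/6 ok · (5,2)Q 4/6 ok · (5,4)P 2/3 ok
Row 6: (6,0)P 0/3 unhappy · (6,1)Q 3/4 ok · (6,3)Q 1/3 unhappy · (6,4)P 1/2 ok
Unsatisfied: (0,0), (0,1), (0,3), (1,2), (2,1), (2,4), (3,0), (4,2), (6,0), (6,3) — 10 in total.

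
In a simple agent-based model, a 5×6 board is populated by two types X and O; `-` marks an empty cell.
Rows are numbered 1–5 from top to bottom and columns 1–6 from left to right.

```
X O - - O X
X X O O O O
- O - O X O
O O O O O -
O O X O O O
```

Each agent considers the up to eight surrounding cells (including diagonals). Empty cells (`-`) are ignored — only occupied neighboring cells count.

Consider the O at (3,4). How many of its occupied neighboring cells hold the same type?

6

Occupied neighbors of (3,4): (2,3)=O, (2,4)=O, (2,5)=O, (3,5)=X, (4,3)=O, (4,4)=O, (4,5)=O.
Same type (O): 6 of 7.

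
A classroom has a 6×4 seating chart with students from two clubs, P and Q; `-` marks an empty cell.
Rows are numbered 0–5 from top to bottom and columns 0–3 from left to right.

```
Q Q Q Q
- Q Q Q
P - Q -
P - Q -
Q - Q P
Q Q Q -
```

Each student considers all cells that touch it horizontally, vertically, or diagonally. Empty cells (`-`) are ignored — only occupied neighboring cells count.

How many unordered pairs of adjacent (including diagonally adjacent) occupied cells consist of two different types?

Scan each occupied cell's neighbors to the right and below (and the two forward diagonals) so each pair is counted once.
From row 0: 0 unlike of 11 pairs (running 0/11).
From row 1: 1 unlike of 6 pairs (running 1/17).
From row 2: 0 unlike of 2 pairs (running 1/19).
From row 3: 2 unlike of 3 pairs (running 3/22).
From row 4: 2 unlike of 6 pairs (running 5/28).
From row 5: 0 unlike of 2 pairs (running 5/30).
Total adjacent occupied pairs: 30; unlike-type pairs: 5.

5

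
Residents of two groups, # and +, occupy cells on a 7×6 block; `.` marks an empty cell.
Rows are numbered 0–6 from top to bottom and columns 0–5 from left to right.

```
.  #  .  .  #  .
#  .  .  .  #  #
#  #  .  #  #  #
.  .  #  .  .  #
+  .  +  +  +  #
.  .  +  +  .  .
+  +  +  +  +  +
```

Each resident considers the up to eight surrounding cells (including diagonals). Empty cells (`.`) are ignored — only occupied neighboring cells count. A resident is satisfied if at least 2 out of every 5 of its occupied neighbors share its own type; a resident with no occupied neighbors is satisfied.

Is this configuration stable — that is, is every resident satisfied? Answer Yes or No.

Yes

(0,1)# 1/1 satisfied
(0,4)# 2/2 satisfied
(1,0)# 3/3 satisfied
(1,4)# 5/5 satisfied
(1,5)# 4/4 satisfied
(2,0)# 2/2 satisfied
(2,1)# 3/3 satisfied
(2,3)# 3/3 satisfied
(2,4)# 5/5 satisfied
(2,5)# 4/4 satisfied
(3,2)# 2/4 satisfied
(3,5)# 3/4 satisfied
(4,0)+ 0/0 satisfied
(4,2)+ 3/4 satisfied
(4,3)+ 4/5 satisfied
(4,4)+ 2/4 satisfied
(4,5)# 1/2 satisfied
(5,2)+ 6/6 satisfied
(5,3)+ 7/7 satisfied
(6,0)+ 1/1 satisfied
(6,1)+ 3/3 satisfied
(6,2)+ 4/4 satisfied
(6,3)+ 4/4 satisfied
(6,4)+ 3/3 satisfied
(6,5)+ 1/1 satisfied
All meet the threshold, so the configuration is stable.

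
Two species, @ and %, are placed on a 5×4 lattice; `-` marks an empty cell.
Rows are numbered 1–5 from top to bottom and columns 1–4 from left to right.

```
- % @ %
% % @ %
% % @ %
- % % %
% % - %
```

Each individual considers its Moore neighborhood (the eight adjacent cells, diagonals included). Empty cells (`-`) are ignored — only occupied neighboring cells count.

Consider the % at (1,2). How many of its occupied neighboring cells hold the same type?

2

Occupied neighbors of (1,2): (1,3)=@, (2,1)=%, (2,2)=%, (2,3)=@.
Same type (%): 2 of 4.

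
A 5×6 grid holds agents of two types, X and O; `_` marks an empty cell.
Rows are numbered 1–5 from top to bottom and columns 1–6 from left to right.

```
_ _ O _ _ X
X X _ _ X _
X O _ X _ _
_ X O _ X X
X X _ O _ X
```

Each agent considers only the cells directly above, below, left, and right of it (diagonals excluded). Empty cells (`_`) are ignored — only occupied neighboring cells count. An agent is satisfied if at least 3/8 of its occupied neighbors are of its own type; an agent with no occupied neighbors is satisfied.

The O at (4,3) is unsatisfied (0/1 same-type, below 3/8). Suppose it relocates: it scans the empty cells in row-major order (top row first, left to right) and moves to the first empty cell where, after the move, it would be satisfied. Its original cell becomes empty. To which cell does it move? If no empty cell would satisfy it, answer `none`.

(1,2)

Vacating (4,3). Empty cells in order:
  (1,1): 0/1 same-type → still unsatisfied.
  (1,2): 1/2 same-type → satisfied — stop here.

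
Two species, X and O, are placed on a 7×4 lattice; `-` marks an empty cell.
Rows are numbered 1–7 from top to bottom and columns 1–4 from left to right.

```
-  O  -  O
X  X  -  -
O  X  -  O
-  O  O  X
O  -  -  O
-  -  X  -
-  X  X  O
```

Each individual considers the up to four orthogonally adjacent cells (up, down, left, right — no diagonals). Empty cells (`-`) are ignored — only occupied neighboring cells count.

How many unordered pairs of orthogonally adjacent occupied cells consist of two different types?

Scan each occupied cell's neighbors to the right and below so each pair is counted once.
From row 1: 1 unlike of 1 pairs (running 1/1).
From row 2: 1 unlike of 3 pairs (running 2/4).
From row 3: 3 unlike of 3 pairs (running 5/7).
From row 4: 2 unlike of 3 pairs (running 7/10).
From row 6: 0 unlike of 1 pairs (running 7/11).
From row 7: 1 unlike of 2 pairs (running 8/13).
Total adjacent occupied pairs: 13; unlike-type pairs: 8.

8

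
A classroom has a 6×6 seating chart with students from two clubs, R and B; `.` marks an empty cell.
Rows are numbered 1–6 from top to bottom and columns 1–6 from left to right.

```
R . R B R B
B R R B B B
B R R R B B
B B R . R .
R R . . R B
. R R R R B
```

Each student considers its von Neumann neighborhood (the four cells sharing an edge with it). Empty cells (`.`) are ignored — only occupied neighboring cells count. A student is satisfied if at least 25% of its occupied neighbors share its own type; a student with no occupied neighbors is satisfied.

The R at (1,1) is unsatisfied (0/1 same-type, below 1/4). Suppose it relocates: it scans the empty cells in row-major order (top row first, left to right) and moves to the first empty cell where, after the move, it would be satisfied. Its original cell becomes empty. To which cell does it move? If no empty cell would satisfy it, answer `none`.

(1,2)

Vacating (1,1). Empty cells in order:
  (1,2): 2/2 same-type → satisfied — stop here.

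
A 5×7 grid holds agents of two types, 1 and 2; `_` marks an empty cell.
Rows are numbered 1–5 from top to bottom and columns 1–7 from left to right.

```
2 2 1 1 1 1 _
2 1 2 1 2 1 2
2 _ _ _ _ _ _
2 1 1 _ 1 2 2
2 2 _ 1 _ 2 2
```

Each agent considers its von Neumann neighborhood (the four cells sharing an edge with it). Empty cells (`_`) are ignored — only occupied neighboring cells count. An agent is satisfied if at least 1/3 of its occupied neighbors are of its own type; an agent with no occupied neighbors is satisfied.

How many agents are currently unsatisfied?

Row 1: (1,1)2 2/2 ✓ · (1,2)2 1/3 ✓ · (1,3)1 1/3 ✓ · (1,4)1 3/3 ✓ · (1,5)1 2/3 ✓ · (1,6)1 2/2 ✓
Row 2: (2,1)2 2/3 ✓ · (2,2)1 0/3 ✗ · (2,3)2 0/3 ✗ · (2,4)1 1/3 ✓ · (2,5)2 0/3 ✗ · (2,6)1 1/3 ✓ · (2,7)2 0/1 ✗
Row 3: (3,1)2 2/2 ✓
Row 4: (4,1)2 2/3 ✓ · (4,2)1 1/3 ✓ · (4,3)1 1/1 ✓ · (4,5)1 0/1 ✗ · (4,6)2 2/3 ✓ · (4,7)2 2/2 ✓
Row 5: (5,1)2 2/2 ✓ · (5,2)2 1/2 ✓ · (5,4)1 0/0 ✓ · (5,6)2 2/2 ✓ · (5,7)2 2/2 ✓
Unsatisfied: (2,2), (2,3), (2,5), (2,7), (4,5) — 5 in total.

5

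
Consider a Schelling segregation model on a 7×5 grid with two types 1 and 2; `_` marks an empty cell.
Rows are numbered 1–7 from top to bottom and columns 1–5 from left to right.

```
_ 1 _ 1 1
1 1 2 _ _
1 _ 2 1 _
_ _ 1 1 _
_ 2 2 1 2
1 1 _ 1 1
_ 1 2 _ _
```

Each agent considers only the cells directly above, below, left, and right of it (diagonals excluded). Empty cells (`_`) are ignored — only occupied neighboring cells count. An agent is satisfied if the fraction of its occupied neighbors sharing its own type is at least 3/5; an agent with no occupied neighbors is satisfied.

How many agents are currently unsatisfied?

(1,2)1 1/1 ok
(1,4)1 1/1 ok
(1,5)1 1/1 ok
(2,1)1 2/2 ok
(2,2)1 2/3 ok
(2,3)2 1/2 unhappy
(3,1)1 1/1 ok
(3,3)2 1/3 unhappy
(3,4)1 1/2 unhappy
(4,3)1 1/3 unhappy
(4,4)1 3/3 ok
(5,2)2 1/2 unhappy
(5,3)2 1/3 unhappy
(5,4)1 2/4 unhappy
(5,5)2 0/2 unhappy
(6,1)1 1/1 ok
(6,2)1 2/3 ok
(6,4)1 2/2 ok
(6,5)1 1/2 unhappy
(7,2)1 1/2 unhappy
(7,3)2 0/1 unhappy
Unsatisfied: (2,3), (3,3), (3,4), (4,3), (5,2), (5,3), (5,4), (5,5), (6,5), (7,2), (7,3) — 11 in total.

11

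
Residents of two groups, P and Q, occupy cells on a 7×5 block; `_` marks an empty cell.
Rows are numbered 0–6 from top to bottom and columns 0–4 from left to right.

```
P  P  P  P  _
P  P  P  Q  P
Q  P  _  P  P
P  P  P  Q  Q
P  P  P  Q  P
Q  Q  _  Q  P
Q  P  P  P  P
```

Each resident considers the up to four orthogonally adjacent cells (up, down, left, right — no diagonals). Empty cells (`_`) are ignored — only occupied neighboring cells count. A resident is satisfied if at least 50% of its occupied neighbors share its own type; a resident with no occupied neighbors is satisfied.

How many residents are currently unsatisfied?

8

Row 0: (0,0)P 2/2 ✓ · (0,1)P 3/3 ✓ · (0,2)P 3/3 ✓ · (0,3)P 1/2 ✓
Row 1: (1,0)P 2/3 ✓ · (1,1)P 4/4 ✓ · (1,2)P 2/3 ✓ · (1,3)Q 0/4 ✗ · (1,4)P 1/2 ✓
Row 2: (2,0)Q 0/3 ✗ · (2,1)P 2/3 ✓ · (2,3)P 1/3 ✗ · (2,4)P 2/3 ✓
Row 3: (3,0)P 2/3 ✓ · (3,1)P 4/4 ✓ · (3,2)P 2/3 ✓ · (3,3)Q 2/4 ✓ · (3,4)Q 1/3 ✗
Row 4: (4,0)P 2/3 ✓ · (4,1)P 3/4 ✓ · (4,2)P 2/3 ✓ · (4,3)Q 2/4 ✓ · (4,4)P 1/3 ✗
Row 5: (5,0)Q 2/3 ✓ · (5,1)Q 1/3 ✗ · (5,3)Q 1/3 ✗ · (5,4)P 2/3 ✓
Row 6: (6,0)Q 1/2 ✓ · (6,1)P 1/3 ✗ · (6,2)P 2/2 ✓ · (6,3)P 2/3 ✓ · (6,4)P 2/2 ✓
Unsatisfied: (1,3), (2,0), (2,3), (3,4), (4,4), (5,1), (5,3), (6,1) — 8 in total.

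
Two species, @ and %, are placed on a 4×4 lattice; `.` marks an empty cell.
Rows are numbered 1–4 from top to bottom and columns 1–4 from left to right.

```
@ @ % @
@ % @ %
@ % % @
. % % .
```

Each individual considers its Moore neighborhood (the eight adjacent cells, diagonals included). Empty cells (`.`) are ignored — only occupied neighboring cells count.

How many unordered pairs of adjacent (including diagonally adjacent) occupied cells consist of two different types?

Scan each occupied cell's neighbors to the right and below (and the two forward diagonals) so each pair is counted once.
From row 1: 6 unlike of 13 pairs (running 6/13).
From row 2: 8 unlike of 13 pairs (running 14/26).
From row 3: 4 unlike of 9 pairs (running 18/35).
From row 4: 0 unlike of 1 pairs (running 18/36).
Total adjacent occupied pairs: 36; unlike-type pairs: 18.

18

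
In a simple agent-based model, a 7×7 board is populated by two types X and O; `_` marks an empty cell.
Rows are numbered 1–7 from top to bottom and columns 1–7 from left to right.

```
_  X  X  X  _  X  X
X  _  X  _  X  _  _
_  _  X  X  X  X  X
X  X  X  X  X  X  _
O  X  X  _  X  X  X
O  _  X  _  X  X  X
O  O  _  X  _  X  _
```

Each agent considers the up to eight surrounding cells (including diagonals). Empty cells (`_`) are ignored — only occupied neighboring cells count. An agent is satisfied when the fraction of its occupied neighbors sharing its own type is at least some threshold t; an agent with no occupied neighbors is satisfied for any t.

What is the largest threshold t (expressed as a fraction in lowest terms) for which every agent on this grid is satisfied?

(1,2)X 3/3
(1,3)X 3/3
(1,4)X 3/3
(1,6)X 2/2
(1,7)X 1/1
(2,1)X 1/1
(2,3)X 5/5
(2,5)X 5/5
(3,3)X 5/5
(3,4)X 7/7
(3,5)X 6/6
(3,6)X 5/5
(3,7)X 2/2
(4,1)X 2/3
(4,2)X 5/6
(4,3)X 6/6
(4,4)X 7/7
(4,5)X 7/7
(4,6)X 7/7
(5,1)O 1/4
(5,2)X 5/7
(5,3)X 5/5
(5,5)X 6/6
(5,6)X 7/7
(5,7)X 4/4
(6,1)O 3/4
(6,3)X 3/4
(6,5)X 5/5
(6,6)X 6/6
(6,7)X 4/4
(7,1)O 2/2
(7,2)O 2/3
(7,4)X 2/2
(7,6)X 3/3
The smallest same-type fraction is 1/4 at (5,1), which reduces to 1/4. Any threshold above that leaves this agent unsatisfied.

1/4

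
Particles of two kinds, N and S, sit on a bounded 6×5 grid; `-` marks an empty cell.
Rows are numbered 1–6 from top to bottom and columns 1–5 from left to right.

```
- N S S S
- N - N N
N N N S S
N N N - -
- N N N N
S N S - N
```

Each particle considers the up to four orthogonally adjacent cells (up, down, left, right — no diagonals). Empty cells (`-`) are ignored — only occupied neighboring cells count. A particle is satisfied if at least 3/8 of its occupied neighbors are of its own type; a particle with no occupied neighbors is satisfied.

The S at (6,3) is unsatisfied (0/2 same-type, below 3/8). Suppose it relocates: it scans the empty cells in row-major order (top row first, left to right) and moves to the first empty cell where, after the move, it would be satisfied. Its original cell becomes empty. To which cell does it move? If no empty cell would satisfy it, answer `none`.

Vacating (6,3). Empty cells in order:
  (1,1): 0/1 same-type → still unsatisfied.
  (2,1): 0/2 same-type → still unsatisfied.
  (2,3): 1/4 same-type → still unsatisfied.
  (4,4): 1/3 same-type → still unsatisfied.
  (4,5): 1/2 same-type → satisfied — stop here.

(4,5)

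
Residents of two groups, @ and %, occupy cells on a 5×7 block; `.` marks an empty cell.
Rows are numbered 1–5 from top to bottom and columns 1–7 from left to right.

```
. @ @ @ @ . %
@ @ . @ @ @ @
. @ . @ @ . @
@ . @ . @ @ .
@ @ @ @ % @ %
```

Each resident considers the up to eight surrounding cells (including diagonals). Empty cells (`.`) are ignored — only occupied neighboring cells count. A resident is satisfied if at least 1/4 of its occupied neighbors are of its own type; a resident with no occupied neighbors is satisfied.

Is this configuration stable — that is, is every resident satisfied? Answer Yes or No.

No

Row 1: (1,2)@ 3/3 ok · (1,3)@ 4/4 ok · (1,4)@ 4/4 ok · (1,5)@ 4/4 ok · (1,7)% 0/2 unhappy
Row 2: (2,1)@ 3/3 ok · (2,2)@ 4/4 ok · (2,4)@ 6/6 ok · (2,5)@ 6/6 ok · (2,6)@ 5/6 ok · (2,7)@ 2/3 ok
Row 3: (3,2)@ 4/4 ok · (3,4)@ 5/5 ok · (3,5)@ 6/6 ok · (3,7)@ 3/3 ok
Row 4: (4,1)@ 3/3 ok · (4,3)@ 5/5 ok · (4,5)@ 5/6 ok · (4,6)@ 4/6 ok
Row 5: (5,1)@ 2/2 ok · (5,2)@ 4/4 ok · (5,3)@ 3/3 ok · (5,4)@ 3/4 ok · (5,5)% 0/4 unhappy · (5,6)@ 2/4 ok · (5,7)% 0/2 unhappy
For instance (1,7) has only 0/2 same-type neighbors, below 1/4.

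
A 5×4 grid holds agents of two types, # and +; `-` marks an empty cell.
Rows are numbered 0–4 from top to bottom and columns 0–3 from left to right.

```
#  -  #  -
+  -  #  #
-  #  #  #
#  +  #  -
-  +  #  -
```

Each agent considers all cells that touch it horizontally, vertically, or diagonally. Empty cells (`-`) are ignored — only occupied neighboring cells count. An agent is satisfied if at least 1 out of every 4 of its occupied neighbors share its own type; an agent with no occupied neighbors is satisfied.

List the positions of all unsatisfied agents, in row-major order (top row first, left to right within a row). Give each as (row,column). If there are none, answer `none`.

(0,0), (1,0), (3,1)

(0,0)# 0/1 not
(0,2)# 2/2 satisfied
(1,0)+ 0/2 not
(1,2)# 5/5 satisfied
(1,3)# 4/4 satisfied
(2,1)# 4/6 satisfied
(2,2)# 5/6 satisfied
(2,3)# 4/4 satisfied
(3,0)# 1/3 satisfied
(3,1)+ 1/6 not
(3,2)# 4/6 satisfied
(4,1)+ 1/4 satisfied
(4,2)# 1/3 satisfied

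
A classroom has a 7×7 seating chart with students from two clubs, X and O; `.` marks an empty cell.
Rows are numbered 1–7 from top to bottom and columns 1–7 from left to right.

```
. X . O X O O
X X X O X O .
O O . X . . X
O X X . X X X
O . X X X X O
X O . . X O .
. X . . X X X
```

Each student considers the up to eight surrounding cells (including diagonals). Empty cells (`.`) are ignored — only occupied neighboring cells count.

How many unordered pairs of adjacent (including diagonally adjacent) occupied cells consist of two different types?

35

Scan each occupied cell's neighbors to the right and below (and the two forward diagonals) so each pair is counted once.
Row 1: X(1,2)–X(2,2)= X(1,2)–X(2,3)= X(1,2)–X(2,1)= O(1,4)–X(1,5)≠ O(1,4)–O(2,4)= O(1,4)–X(2,5)≠ O(1,4)–X(2,3)≠ X(1,5)–O(1,6)≠ X(1,5)–X(2,5)= X(1,5)–O(2,6)≠ X(1,5)–O(2,4)≠ O(1,6)–O(1,7)= O(1,6)–O(2,6)= O(1,6)–X(2,5)≠ O(1,7)–O(2,6)=  → 7/15 unlike.
Row 2: X(2,1)–X(2,2)= X(2,1)–O(3,1)≠ X(2,1)–O(3,2)≠ X(2,2)–X(2,3)= X(2,2)–O(3,2)≠ X(2,2)–O(3,1)≠ X(2,3)–O(2,4)≠ X(2,3)–X(3,4)= X(2,3)–O(3,2)≠ O(2,4)–X(2,5)≠ O(2,4)–X(3,4)≠ X(2,5)–O(2,6)≠ X(2,5)–X(3,4)= O(2,6)–X(3,7)≠  → 10/14 unlike.
Row 3: O(3,1)–O(3,2)= O(3,1)–O(4,1)= O(3,1)–X(4,2)≠ O(3,2)–X(4,2)≠ O(3,2)–X(4,3)≠ O(3,2)–O(4,1)= X(3,4)–X(4,5)= X(3,4)–X(4,3)= X(3,7)–X(4,7)= X(3,7)–X(4,6)=  → 3/10 unlike.
Row 4: O(4,1)–X(4,2)≠ O(4,1)–O(5,1)= X(4,2)–X(4,3)= X(4,2)–X(5,3)= X(4,2)–O(5,1)≠ X(4,3)–X(5,3)= X(4,3)–X(5,4)= X(4,5)–X(4,6)= X(4,5)–X(5,5)= X(4,5)–X(5,6)= X(4,5)–X(5,4)= X(4,6)–X(4,7)= X(4,6)–X(5,6)= X(4,6)–O(5,7)≠ X(4,6)–X(5,5)= X(4,7)–O(5,7)≠ X(4,7)–X(5,6)=  → 4/17 unlike.
Row 5: O(5,1)–X(6,1)≠ O(5,1)–O(6,2)= X(5,3)–X(5,4)= X(5,3)–O(6,2)≠ X(5,4)–X(5,5)= X(5,4)–X(6,5)= X(5,5)–X(5,6)= X(5,5)–X(6,5)= X(5,5)–O(6,6)≠ X(5,6)–O(5,7)≠ X(5,6)–O(6,6)≠ X(5,6)–X(6,5)= O(5,7)–O(6,6)=  → 5/13 unlike.
Row 6: X(6,1)–O(6,2)≠ X(6,1)–X(7,2)= O(6,2)–X(7,2)≠ X(6,5)–O(6,6)≠ X(6,5)–X(7,5)= X(6,5)–X(7,6)= O(6,6)–X(7,6)≠ O(6,6)–X(7,7)≠ O(6,6)–X(7,5)≠  → 6/9 unlike.
Row 7: X(7,5)–X(7,6)= X(7,6)–X(7,7)=  → 0/2 unlike.
Total adjacent occupied pairs: 80; unlike-type pairs: 35.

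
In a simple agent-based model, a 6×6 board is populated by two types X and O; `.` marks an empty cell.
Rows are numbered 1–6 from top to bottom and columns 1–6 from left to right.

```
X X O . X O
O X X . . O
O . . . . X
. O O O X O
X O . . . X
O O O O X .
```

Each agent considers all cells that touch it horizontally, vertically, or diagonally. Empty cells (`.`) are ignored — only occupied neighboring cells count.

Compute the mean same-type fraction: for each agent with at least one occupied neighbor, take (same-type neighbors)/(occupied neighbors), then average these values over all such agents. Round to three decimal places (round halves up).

0.508

Row 1: (1,1)X 2/3 · (1,2)X 3/5 · (1,3)O 0/3 · (1,5)X 0/2 · (1,6)O 1/2
Row 2: (2,1)O 1/4 · (2,2)X 3/6 · (2,3)X 2/3 · (2,6)O 1/3
Row 3: (3,1)O 2/3 · (3,6)X 1/3
Row 4: (4,2)O 3/4 · (4,3)O 3/3 · (4,4)O 1/2 · (4,5)X 2/4 · (4,6)O 0/3
Row 5: (5,1)X 0/4 · (5,2)O 5/6 · (5,6)X 2/3
Row 6: (6,1)O 2/3 · (6,2)O 3/4 · (6,3)O 3/3 · (6,4)O 1/2 · (6,5)X 1/2
Sum over 24 agents: 2/3 + 3/5 + 0/3 + 0/2 + 1/2 + 1/4 + 3/6 + 2/3 + 1/3 + 2/3 + 1/3 + 3/4 + 3/3 + 1/2 + 2/4 + 0/3 + 0/4 + 5/6 + 2/3 + 2/3 + 3/4 + 3/3 + 1/2 + 1/2 = 731/60; mean = 731/60 ÷ 24 = 731/1440 = 0.507638… → 0.508.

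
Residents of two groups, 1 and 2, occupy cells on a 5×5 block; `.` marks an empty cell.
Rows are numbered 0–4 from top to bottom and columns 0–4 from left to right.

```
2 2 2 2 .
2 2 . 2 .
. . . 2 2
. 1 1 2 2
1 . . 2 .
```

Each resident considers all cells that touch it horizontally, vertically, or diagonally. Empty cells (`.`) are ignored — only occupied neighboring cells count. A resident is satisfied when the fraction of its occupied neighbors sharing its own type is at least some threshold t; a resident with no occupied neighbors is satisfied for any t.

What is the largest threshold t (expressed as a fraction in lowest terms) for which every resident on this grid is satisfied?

1/4

Row 0: (0,0)2 3/3 · (0,1)2 4/4 · (0,2)2 4/4 · (0,3)2 2/2
Row 1: (1,0)2 3/3 · (1,1)2 4/4 · (1,3)2 4/4
Row 2: (2,3)2 4/5 · (2,4)2 4/4
Row 3: (3,1)1 2/2 · (3,2)1 1/4 · (3,3)2 4/5 · (3,4)2 4/4
Row 4: (4,0)1 1/1 · (4,3)2 2/3
The smallest same-type fraction is 1/4 at (3,2), which reduces to 1/4. Any threshold above that leaves this resident unsatisfied.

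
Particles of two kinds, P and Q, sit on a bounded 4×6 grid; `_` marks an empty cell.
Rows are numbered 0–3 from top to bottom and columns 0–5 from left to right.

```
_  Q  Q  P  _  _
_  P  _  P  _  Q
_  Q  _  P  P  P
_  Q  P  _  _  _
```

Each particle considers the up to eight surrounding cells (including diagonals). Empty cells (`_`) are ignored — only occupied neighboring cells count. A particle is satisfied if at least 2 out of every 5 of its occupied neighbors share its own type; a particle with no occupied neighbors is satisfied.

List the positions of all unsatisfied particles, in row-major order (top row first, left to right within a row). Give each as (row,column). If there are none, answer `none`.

Row 0: (0,1)Q 1/2 satisfied · (0,2)Q 1/4 not · (0,3)P 1/2 satisfied
Row 1: (1,1)P 0/3 not · (1,3)P 3/4 satisfied · (1,5)Q 0/2 not
Row 2: (2,1)Q 1/3 not · (2,3)P 3/3 satisfied · (2,4)P 3/4 satisfied · (2,5)P 1/2 satisfied
Row 3: (3,1)Q 1/2 satisfied · (3,2)P 1/3 not

(0,2), (1,1), (1,5), (2,1), (3,2)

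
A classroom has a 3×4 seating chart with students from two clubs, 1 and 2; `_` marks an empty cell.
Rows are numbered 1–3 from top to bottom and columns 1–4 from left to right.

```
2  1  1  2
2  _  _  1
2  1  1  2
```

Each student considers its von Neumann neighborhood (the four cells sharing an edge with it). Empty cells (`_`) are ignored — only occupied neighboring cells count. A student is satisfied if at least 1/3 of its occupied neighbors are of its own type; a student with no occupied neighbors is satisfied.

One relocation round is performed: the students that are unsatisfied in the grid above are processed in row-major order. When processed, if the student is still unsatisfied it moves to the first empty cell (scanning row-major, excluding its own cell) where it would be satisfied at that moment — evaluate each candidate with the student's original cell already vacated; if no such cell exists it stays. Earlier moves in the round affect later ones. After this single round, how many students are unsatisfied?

0

Initially unsatisfied (in order): (1,4), (2,4), (3,4).
  (1,4) → (2,2).
  (2,4) → (1,4).
  (3,4) → (2,3).
Resulting grid:
2 1 1 1
2 2 2 _
2 1 1 _
All satisfied now.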